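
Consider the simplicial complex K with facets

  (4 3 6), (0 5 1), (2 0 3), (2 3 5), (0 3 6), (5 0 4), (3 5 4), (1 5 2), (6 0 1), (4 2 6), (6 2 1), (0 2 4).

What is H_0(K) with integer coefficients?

H_0 ≅ Z.

We work with the vertex ordering 0 < 1 < 2 < 3 < 4 < 5 < 6. The simplices of K, each written with vertices in increasing order, are:

  0-simplices (7): [0], [1], [2], [3], [4], [5], [6]
  1-simplices (18): [0,1], [0,2], [0,3], [0,4], [0,5], [0,6], [1,2], [1,5], [1,6], [2,3], [2,4], [2,5], [2,6], [3,4], [3,5], [3,6], [4,5], [4,6]
  2-simplices (12): [0,1,5], [0,1,6], [0,2,3], [0,2,4], [0,3,6], [0,4,5], [1,2,5], [1,2,6], [2,3,5], [2,4,6], [3,4,5], [3,4,6]

giving chain groups C_0 ≅ Z^7, C_1 ≅ Z^18, C_2 ≅ Z^12.

The boundary map ∂_1: C_1 → C_0 is given by ∂[p,q] = [q] − [p].
The resulting 7×18 matrix has rank 6, and its Smith normal form has invariant factors (1,1,1,1,1,1).

The boundary map ∂_2: C_2 → C_1 sends each 2-simplex [p,q,r] to [q,r] − [p,r] + [p,q]. For instance
  ∂[1,2,6] = [2,6] − [1,6] + [1,2],
  ∂[0,1,5] = [1,5] − [0,5] + [0,1].
The resulting 18×12 matrix has rank 12, and its Smith normal form has invariant factors (1,1,1,1,1,1,1,1,1,1,1,2).

Now H_k = ker ∂_k / im ∂_{k+1}, so:

  H_0: rank C_0 − rank ∂_1 = 7 − 6 = 1, and the invariant factors of ∂_1 are all 1, so H_0 = Z.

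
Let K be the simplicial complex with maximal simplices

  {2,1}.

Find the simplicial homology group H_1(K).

Fix the vertex order 1 < 2 and write every simplex with vertices in increasing order. Then dim K = 1 and the simplices of K are:

  0-simplices (2): [1], [2]
  1-simplices (1): [1,2]

giving chain groups C_0 ≅ Z^2, C_1 ≅ Z^1.

Boundary ∂_1: C_1 → C_0 maps an edge to its endpoints' difference, ∂[p,q] = q − p. For instance
  ∂[1,2] = [2] − [1].
As a 2×1 matrix over Z this has rank 1, with invariant factors (1).

Reading off H_k = ker ∂_k / im ∂_{k+1}:

  H_1: rank ker ∂_1 − rank ∂_2 = (1 − 1) − 0 = 0, and there is no ∂_2, so H_1 ≅ 0.

H_1 ≅ 0.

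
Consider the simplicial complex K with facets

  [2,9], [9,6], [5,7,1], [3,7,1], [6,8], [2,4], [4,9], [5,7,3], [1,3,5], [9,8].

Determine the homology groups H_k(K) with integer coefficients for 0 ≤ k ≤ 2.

H_0 ≅ Z^2,  H_1 ≅ Z^2,  H_2 ≅ Z.

Order the vertices as 1 < 2 < 3 < 4 < 5 < 6 < 7 < 8 < 9. Listing each simplex with vertices in this order, K has dimension 2 with simplices:

  0-simplices (9): [1], [2], [3], [4], [5], [6], [7], [8], [9]
  1-simplices (12): [1,3], [1,5], [1,7], [2,4], [2,9], [3,5], [3,7], [4,9], [5,7], [6,8], [6,9], [8,9]
  2-simplices (4): [1,3,5], [1,3,7], [1,5,7], [3,5,7]

Hence C_0 ≅ Z^9, C_1 ≅ Z^12, C_2 ≅ Z^4.

∂_1: C_1 → C_0 is given by ∂[p,q] = [q] − [p]. For instance
  ∂[3,5] = [5] − [3].
As a 9×12 matrix over Z this has rank 7, with invariant factors (1,1,1,1,1,1,1).

Boundary ∂_2: C_2 → C_1 sends each 2-simplex [p,q,r] to [q,r] − [p,r] + [p,q]. For instance
  ∂[1,3,7] = [3,7] − [1,7] + [1,3],
  ∂[3,5,7] = [5,7] − [3,7] + [3,5].
The 12×4 boundary matrix has rank 3 and Smith normal form diag(1,1,1).

From H_k ≅ ker(∂_k) / im(∂_{k+1}) we obtain:

  H_0: rank C_0 − rank ∂_1 = 9 − 7 = 2, and the invariant factors of ∂_1 are all 1, so H_0 = Z^2.
  H_1: rank ker ∂_1 − rank ∂_2 = (12 − 7) − 3 = 2, and the invariant factors of ∂_2 are all 1, so H_1 = Z^2.
  H_2: rank ker ∂_2 − rank ∂_3 = (4 − 3) − 0 = 1, and there is no ∂_3, so H_2 = Z.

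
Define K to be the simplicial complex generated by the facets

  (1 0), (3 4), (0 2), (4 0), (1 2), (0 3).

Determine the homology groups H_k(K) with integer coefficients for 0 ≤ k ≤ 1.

We work with the vertex ordering 0 < 1 < 2 < 3 < 4. The simplices of K, each written with vertices in increasing order, are:

  0-simplices (5): [0], [1], [2], [3], [4]
  1-simplices (6): [0,1], [0,2], [0,3], [0,4], [1,2], [3,4]

Hence C_0 ≅ Z^5, C_1 ≅ Z^6.

The boundary map ∂_1: C_1 → C_0 sends each edge [p,q] (with p < q) to q − p.
The 5×6 boundary matrix has rank 4 and Smith normal form diag(1,1,1,1).

Computing H_k = (kernel of ∂_k) / (image of ∂_{k+1}):

  H_0: rank C_0 − rank ∂_1 = 5 − 4 = 1, and the invariant factors of ∂_1 are all 1, so H_0 ≅ Z.
  H_1: rank ker ∂_1 − rank ∂_2 = (6 − 4) − 0 = 2, and there is no ∂_2, so H_1 ≅ Z^2.

As a check, the Euler characteristic is 5 − 6 = -1, which agrees with 1 − 2 = -1.

H_0 = Z,  H_1 = Z^2.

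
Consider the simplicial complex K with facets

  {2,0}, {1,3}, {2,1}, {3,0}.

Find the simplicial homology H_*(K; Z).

H_0 = Z,  H_1 = Z.

Fix the vertex order 0 < 1 < 2 < 3 and write every simplex with vertices in increasing order. Then dim K = 1 and the simplices of K are:

  0-simplices (4): [0], [1], [2], [3]
  1-simplices (4): [0,2], [0,3], [1,2], [1,3]

giving chain groups C_0 ≅ Z^4, C_1 ≅ Z^4.

The boundary map ∂_1: C_1 → C_0 sends each edge [p,q] (with p < q) to q − p. For instance
  ∂[1,3] = [3] − [1].
The resulting 4×4 matrix has rank 3, and its Smith normal form has invariant factors (1,1,1).

From H_k ≅ ker(∂_k) / im(∂_{k+1}) we obtain:

  H_0: rank C_0 − rank ∂_1 = 4 − 3 = 1, and the invariant factors of ∂_1 are all 1, so H_0 ≅ Z.
  H_1: rank ker ∂_1 − rank ∂_2 = (4 − 3) − 0 = 1, and there is no ∂_2, so H_1 ≅ Z.

(K is a triangulation of the circle S^1.)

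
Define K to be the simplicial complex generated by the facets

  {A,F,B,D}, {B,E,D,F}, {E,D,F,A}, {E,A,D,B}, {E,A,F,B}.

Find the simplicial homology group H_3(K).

Order the vertices as A < B < D < E < F. Listing each simplex with vertices in this order, K has dimension 3 with simplices:

  0-simplices (5): A, B, D, E, F
  1-simplices (10): AB, AD, AE, AF, BD, BE, BF, DE, DF, EF
  2-simplices (10): ABD, ABE, ABF, ADE, ADF, AEF, BDE, BDF, BEF, DEF
  3-simplices (5): ABDE, ABDF, ABEF, ADEF, BDEF

giving chain groups C_0 ≅ Z^5, C_1 ≅ Z^10, C_2 ≅ Z^10, C_3 ≅ Z^5.

Boundary ∂_1: C_1 → C_0 sends each edge [p,q] (with p < q) to q − p.
The 5×10 boundary matrix has rank 4 and Smith normal form diag(1,1,1,1).

∂_2: C_2 → C_1 sends each 2-simplex [p,q,r] to [q,r] − [p,r] + [p,q]. For instance
  ∂ABE = BE − AE + AB,
  ∂ABD = BD − AD + AB.
This gives a 10×10 integer matrix of rank 6; reducing to Smith normal form yields diagonal entries (1,1,1,1,1,1).

Boundary ∂_3: C_3 → C_2 sends each 3-simplex σ to the alternating sum Σ_i (−1)^i (σ with its i-th vertex removed). For instance
  ∂ABDE = BDE − ADE + ABE − ABD,
  ∂ABDF = BDF − ADF + ABF − ABD.
The 10×5 boundary matrix has rank 4 and Smith normal form diag(1,1,1,1).

Now H_k = ker ∂_k / im ∂_{k+1}, so:

  H_3: rank ker ∂_3 − rank ∂_4 = (5 − 4) − 0 = 1, and there is no ∂_4, so H_3 = Z.

(K is a triangulation of the 3-sphere S^3.)

H_3 = Z.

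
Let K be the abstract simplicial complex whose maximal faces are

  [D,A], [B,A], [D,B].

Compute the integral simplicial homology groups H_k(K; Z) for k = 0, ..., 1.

H_0 ≅ Z,  H_1 ≅ Z.

K has 3 vertices, 3 edges.
rank ∂_0 = 0, rank ∂_1 = 2 ⇒ b_0 = 3 − 0 − 2 = 1; all invariant factors of ∂_1 are 1 so no torsion. So H_0 = Z.
rank ∂_1 = 2, rank ∂_2 = 0 ⇒ b_1 = 3 − 2 − 0 = 1. So H_1 = Z.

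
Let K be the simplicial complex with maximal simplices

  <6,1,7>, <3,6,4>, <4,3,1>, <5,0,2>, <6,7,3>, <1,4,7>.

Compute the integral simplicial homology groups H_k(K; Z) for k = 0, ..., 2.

H_0 ≅ Z^2,  H_1 ≅ Z,  H_2 = 0.

Fix the vertex order 0 < 1 < 2 < 3 < 4 < 5 < 6 < 7 and write every simplex with vertices in increasing order. Then dim K = 2 and the simplices of K are:

  0-simplices (8): [0], [1], [2], [3], [4], [5], [6], [7]
  1-simplices (13): [0,2], [0,5], [1,3], [1,4], [1,6], [1,7], [2,5], [3,4], [3,6], [3,7], [4,6], [4,7], [6,7]
  2-simplices (6): [0,2,5], [1,3,4], [1,4,7], [1,6,7], [3,4,6], [3,6,7]

giving chain groups C_0 ≅ Z^8, C_1 ≅ Z^13, C_2 ≅ Z^6.

The boundary map ∂_1: C_1 → C_0 sends each edge [p,q] (with p < q) to q − p. For instance
  ∂[1,7] = [7] − [1].
The resulting 8×13 matrix has rank 6, and its Smith normal form has invariant factors (1,1,1,1,1,1).

The boundary map ∂_2: C_2 → C_1 maps a triangle to the signed sum of its edges. For instance
  ∂[3,6,7] = [6,7] − [3,7] + [3,6],
  ∂[1,4,7] = [4,7] − [1,7] + [1,4].
The 13×6 boundary matrix has rank 6 and Smith normal form diag(1,1,1,1,1,1).

Computing H_k = (kernel of ∂_k) / (image of ∂_{k+1}):

  H_0: rank C_0 − rank ∂_1 = 8 − 6 = 2, and the invariant factors of ∂_1 are all 1, so H_0 ≅ Z^2.
  H_1: rank ker ∂_1 − rank ∂_2 = (13 − 6) − 6 = 1, and the invariant factors of ∂_2 are all 1, so H_1 ≅ Z.
  H_2: rank ker ∂_2 − rank ∂_3 = (6 − 6) − 0 = 0, and there is no ∂_3, so H_2 ≅ 0.

As a check, the Euler characteristic is 8 − 13 + 6 = 1, which agrees with 2 − 1 + 0 = 1.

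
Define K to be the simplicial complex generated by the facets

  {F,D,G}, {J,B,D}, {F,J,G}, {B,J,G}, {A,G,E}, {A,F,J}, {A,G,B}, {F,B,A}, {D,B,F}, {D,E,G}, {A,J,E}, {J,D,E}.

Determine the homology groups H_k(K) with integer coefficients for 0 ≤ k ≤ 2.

H_0 ≅ Z,  H_1 ≅ Z/2,  H_2 = 0.

Take the total order A < B < D < E < F < G < J on the vertex set. Then K (dimension 2) consists of the simplices:

  0-simplices (7): A, B, D, E, F, G, J
  1-simplices (18): AB, AE, AF, AG, AJ, BD, BF, BG, BJ, DE, DF, DG, DJ, EG, EJ, FG, FJ, GJ
  2-simplices (12): ABF, ABG, AEG, AEJ, AFJ, BDF, BDJ, BGJ, DEG, DEJ, DFG, FGJ

so the chain groups are C_0 ≅ Z^7, C_1 ≅ Z^18, C_2 ≅ Z^12.

The boundary map ∂_1: C_1 → C_0 sends each edge [p,q] (with p < q) to q − p.
The 7×18 boundary matrix has rank 6 and Smith normal form diag(1,1,1,1,1,1).

Boundary ∂_2: C_2 → C_1 sends each 2-simplex [p,q,r] to [q,r] − [p,r] + [p,q]. For instance
  ∂AFJ = FJ − AJ + AF,
  ∂DEG = EG − DG + DE.
As a 18×12 matrix over Z this has rank 12, with invariant factors (1,1,1,1,1,1,1,1,1,1,1,2).

Computing H_k = (kernel of ∂_k) / (image of ∂_{k+1}):

  H_0: rank C_0 − rank ∂_1 = 7 − 6 = 1, and the invariant factors of ∂_1 are all 1, so H_0 ≅ Z.
  H_1: rank ker ∂_1 − rank ∂_2 = (18 − 6) − 12 = 0, and ∂_2 has invariant factor 2 > 1, so H_1 ≅ Z/2.
  H_2: rank ker ∂_2 − rank ∂_3 = (12 − 12) − 0 = 0, and there is no ∂_3, so H_2 ≅ 0.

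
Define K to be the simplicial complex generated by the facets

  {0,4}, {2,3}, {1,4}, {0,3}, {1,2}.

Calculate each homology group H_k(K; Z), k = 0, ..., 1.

Fix the vertex order 0 < 1 < 2 < 3 < 4 and write every simplex with vertices in increasing order. Then dim K = 1 and the simplices of K are:

  0-simplices (5): [0], [1], [2], [3], [4]
  1-simplices (5): [0,3], [0,4], [1,2], [1,4], [2,3]

so the chain groups are C_0 ≅ Z^5, C_1 ≅ Z^5.

The boundary map ∂_1: C_1 → C_0 is given by ∂[p,q] = [q] − [p]. For instance
  ∂[0,3] = [3] − [0].
The 5×5 boundary matrix has rank 4 and Smith normal form diag(1,1,1,1).

Now H_k = ker ∂_k / im ∂_{k+1}, so:

  H_0: rank C_0 − rank ∂_1 = 5 − 4 = 1, and the invariant factors of ∂_1 are all 1, so H_0 = Z.
  H_1: rank ker ∂_1 − rank ∂_2 = (5 − 4) − 0 = 1, and there is no ∂_2, so H_1 = Z.

As a check, the Euler characteristic is 5 − 5 = 0, which agrees with 1 − 1 = 0.

H_0 ≅ Z,  H_1 ≅ Z.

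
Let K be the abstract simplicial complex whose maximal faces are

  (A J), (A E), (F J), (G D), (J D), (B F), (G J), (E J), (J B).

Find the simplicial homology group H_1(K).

Fix the vertex order A < B < D < E < F < G < J and write every simplex with vertices in increasing order. Then dim K = 1 and the simplices of K are:

  0-simplices (7): A, B, D, E, F, G, J
  1-simplices (9): AE, AJ, BF, BJ, DG, DJ, EJ, FJ, GJ

so the chain groups are C_0 ≅ Z^7, C_1 ≅ Z^9.

∂_1: C_1 → C_0 sends each edge [p,q] (with p < q) to q − p. For instance
  ∂DJ = J − D.
The resulting 7×9 matrix has rank 6, and its Smith normal form has invariant factors (1,1,1,1,1,1).

Reading off H_k = ker ∂_k / im ∂_{k+1}:

  H_1: rank ker ∂_1 − rank ∂_2 = (9 − 6) − 0 = 3, and there is no ∂_2, so H_1 = Z^3.

(K is a triangulation of a wedge of 3 circles.)

H_1 ≅ Z^3.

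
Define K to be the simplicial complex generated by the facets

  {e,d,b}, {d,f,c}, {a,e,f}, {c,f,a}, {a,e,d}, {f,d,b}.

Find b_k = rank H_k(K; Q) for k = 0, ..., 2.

We work with the vertex ordering a < b < c < d < e < f. The simplices of K, each written with vertices in increasing order, are:

  0-simplices (6): a, b, c, d, e, f
  1-simplices (12): ac, ad, ae, af, bd, be, bf, cd, cf, de, df, ef
  2-simplices (6): acf, ade, aef, bde, bdf, cdf

Hence C_0 ≅ Z^6, C_1 ≅ Z^12, C_2 ≅ Z^6.

Boundary ∂_1: C_1 → C_0 maps an edge to its endpoints' difference, ∂[p,q] = q − p.
The resulting 6×12 matrix has rank 5, and its Smith normal form has invariant factors (1,1,1,1,1).

∂_2: C_2 → C_1 sends each 2-simplex [p,q,r] to [q,r] − [p,r] + [p,q]. For instance
  ∂cdf = df − cf + cd,
  ∂aef = ef − af + ae.
The 12×6 boundary matrix has rank 6 and Smith normal form diag(1,1,1,1,1,1).

Now H_k = ker ∂_k / im ∂_{k+1}, so:

  H_0: rank C_0 − rank ∂_1 = 6 − 5 = 1, and the invariant factors of ∂_1 are all 1, so H_0 ≅ Z.
  H_1: rank ker ∂_1 − rank ∂_2 = (12 − 5) − 6 = 1, and the invariant factors of ∂_2 are all 1, so H_1 ≅ Z.
  H_2: rank ker ∂_2 − rank ∂_3 = (6 − 6) − 0 = 0, and there is no ∂_3, so H_2 ≅ 0.

(K is a triangulation of the cylinder S^1 x I.)

Hence the Betti numbers are b_0 = 1, b_1 = 1, b_2 = 0.

b_0 = 1, b_1 = 1, b_2 = 0.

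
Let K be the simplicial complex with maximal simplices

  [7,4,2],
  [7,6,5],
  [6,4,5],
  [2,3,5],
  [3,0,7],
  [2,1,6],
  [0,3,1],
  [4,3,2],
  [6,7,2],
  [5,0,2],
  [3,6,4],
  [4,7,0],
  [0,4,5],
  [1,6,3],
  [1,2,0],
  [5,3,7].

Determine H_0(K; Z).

We work with the vertex ordering 0 < 1 < 2 < 3 < 4 < 5 < 6 < 7. The simplices of K, each written with vertices in increasing order, are:

  0-simplices (8): [0], [1], [2], [3], [4], [5], [6], [7]
  1-simplices (24): (24 of them)
  2-simplices (16): [0,1,2], [0,1,3], [0,2,5], [0,3,7], [0,4,5], [0,4,7], [1,2,6], [1,3,6], [2,3,4], [2,3,5], [2,4,7], [2,6,7], [3,4,6], [3,5,7], [4,5,6], [5,6,7]

so the chain groups are C_0 ≅ Z^8, C_1 ≅ Z^24, C_2 ≅ Z^16.

Boundary ∂_1: C_1 → C_0 sends each edge [p,q] (with p < q) to q − p. For instance
  ∂[5,6] = [6] − [5].
As a 8×24 matrix over Z this has rank 7, with invariant factors (1,1,1,1,1,1,1).

Boundary ∂_2: C_2 → C_1 acts by ∂[p,q,r] = [q,r] − [p,r] + [p,q]. For instance
  ∂[0,4,7] = [4,7] − [0,7] + [0,4],
  ∂[1,3,6] = [3,6] − [1,6] + [1,3].
The resulting 24×16 matrix has rank 15, and its Smith normal form has invariant factors (1,1,1,1,1,1,1,1,1,1,1,1,1,1,1).

Computing H_k = (kernel of ∂_k) / (image of ∂_{k+1}):

  H_0: rank C_0 − rank ∂_1 = 8 − 7 = 1, and the invariant factors of ∂_1 are all 1, so H_0 ≅ Z.

(K is a triangulation of the torus T^2.)

H_0 ≅ Z.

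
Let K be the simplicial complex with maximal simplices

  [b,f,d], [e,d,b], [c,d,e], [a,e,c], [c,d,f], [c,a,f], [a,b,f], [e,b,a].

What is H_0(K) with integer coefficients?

Fix the vertex order a < b < c < d < e < f and write every simplex with vertices in increasing order. Then dim K = 2 and the simplices of K are:

  0-simplices (6): a, b, c, d, e, f
  1-simplices (12): ab, ac, ae, af, bd, be, bf, cd, ce, cf, de, df
  2-simplices (8): abe, abf, ace, acf, bde, bdf, cde, cdf

so the chain groups are C_0 ≅ Z^6, C_1 ≅ Z^12, C_2 ≅ Z^8.

∂_1: C_1 → C_0 maps an edge to its endpoints' difference, ∂[p,q] = q − p. For instance
  ∂af = f − a.
The 6×12 boundary matrix has rank 5 and Smith normal form diag(1,1,1,1,1).

Boundary ∂_2: C_2 → C_1 acts by ∂[p,q,r] = [q,r] − [p,r] + [p,q]. For instance
  ∂bdf = df − bf + bd,
  ∂bde = de − be + bd.
As a 12×8 matrix over Z this has rank 7, with invariant factors (1,1,1,1,1,1,1).

Now H_k = ker ∂_k / im ∂_{k+1}, so:

  H_0: rank C_0 − rank ∂_1 = 6 − 5 = 1, and the invariant factors of ∂_1 are all 1, so H_0 = Z.

H_0 ≅ Z.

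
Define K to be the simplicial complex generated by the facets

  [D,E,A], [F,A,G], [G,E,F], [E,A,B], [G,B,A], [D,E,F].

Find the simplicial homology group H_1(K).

H_1 = Z.

Order the vertices as A < B < D < E < F < G. Listing each simplex with vertices in this order, K has dimension 2 with simplices:

  0-simplices (6): A, B, D, E, F, G
  1-simplices (12): AB, AD, AE, AF, AG, BE, BG, DE, DF, EF, EG, FG
  2-simplices (6): ABE, ABG, ADE, AFG, DEF, EFG

giving chain groups C_0 ≅ Z^6, C_1 ≅ Z^12, C_2 ≅ Z^6.

The boundary map ∂_1: C_1 → C_0 sends each edge [p,q] (with p < q) to q − p.
As a 6×12 matrix over Z this has rank 5, with invariant factors (1,1,1,1,1).

The boundary map ∂_2: C_2 → C_1 acts by ∂[p,q,r] = [q,r] − [p,r] + [p,q]. For instance
  ∂ABE = BE − AE + AB,
  ∂ADE = DE − AE + AD.
The resulting 12×6 matrix has rank 6, and its Smith normal form has invariant factors (1,1,1,1,1,1).

Reading off H_k = ker ∂_k / im ∂_{k+1}:

  H_1: rank ker ∂_1 − rank ∂_2 = (12 − 5) − 6 = 1, and the invariant factors of ∂_2 are all 1, so H_1 ≅ Z.

(K is a triangulation of the cylinder S^1 x I.)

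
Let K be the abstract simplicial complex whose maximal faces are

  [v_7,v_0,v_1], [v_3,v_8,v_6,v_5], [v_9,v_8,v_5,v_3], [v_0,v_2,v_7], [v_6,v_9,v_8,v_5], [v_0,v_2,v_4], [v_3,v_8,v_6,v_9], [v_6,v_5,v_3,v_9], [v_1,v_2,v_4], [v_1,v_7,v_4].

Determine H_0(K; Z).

Take the total order v_0 < v_1 < v_2 < v_3 < v_4 < v_5 < v_6 < v_7 < v_8 < v_9 on the vertex set. Then K (dimension 3) consists of the simplices:

  0-simplices (10): [v_0], [v_1], [v_2], [v_3], [v_4], [v_5], [v_6], [v_7], [v_8], [v_9]
  1-simplices (20): (20 of them)
  2-simplices (15): (15 of them)
  3-simplices (5): [v_3,v_5,v_6,v_8], [v_3,v_5,v_6,v_9], [v_3,v_5,v_8,v_9], [v_3,v_6,v_8,v_9], [v_5,v_6,v_8,v_9]

giving chain groups C_0 ≅ Z^10, C_1 ≅ Z^20, C_2 ≅ Z^15, C_3 ≅ Z^5.

∂_1: C_1 → C_0 sends each edge [p,q] (with p < q) to q − p.
As a 10×20 matrix over Z this has rank 8, with invariant factors (1,1,1,1,1,1,1,1).

∂_2: C_2 → C_1 acts by ∂[p,q,r] = [q,r] − [p,r] + [p,q]. For instance
  ∂[v_3,v_5,v_9] = [v_5,v_9] − [v_3,v_9] + [v_3,v_5],
  ∂[v_3,v_6,v_9] = [v_6,v_9] − [v_3,v_9] + [v_3,v_6].
The resulting 20×15 matrix has rank 11, and its Smith normal form has invariant factors (1,1,1,1,1,1,1,1,1,1,1).

∂_3: C_3 → C_2 sends each 3-simplex σ to the alternating sum Σ_i (−1)^i (σ with its i-th vertex removed). For instance
  ∂[v_3,v_6,v_8,v_9] = [v_6,v_8,v_9] − [v_3,v_8,v_9] + [v_3,v_6,v_9] − [v_3,v_6,v_8],
  ∂[v_3,v_5,v_6,v_8] = [v_5,v_6,v_8] − [v_3,v_6,v_8] + [v_3,v_5,v_8] − [v_3,v_5,v_6].
The resulting 15×5 matrix has rank 4, and its Smith normal form has invariant factors (1,1,1,1).

Now H_k = ker ∂_k / im ∂_{k+1}, so:

  H_0: rank C_0 − rank ∂_1 = 10 − 8 = 2, and the invariant factors of ∂_1 are all 1, so H_0 = Z^2.

H_0 ≅ Z^2.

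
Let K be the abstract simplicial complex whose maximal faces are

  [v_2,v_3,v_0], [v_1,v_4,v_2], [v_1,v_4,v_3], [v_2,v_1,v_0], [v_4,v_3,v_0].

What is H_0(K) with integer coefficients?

H_0 = Z.

K has 5 vertices, 10 edges, 5 triangles.
rank ∂_0 = 0, rank ∂_1 = 4 ⇒ b_0 = 5 − 0 − 4 = 1; all invariant factors of ∂_1 are 1 so no torsion. So H_0 ≅ Z.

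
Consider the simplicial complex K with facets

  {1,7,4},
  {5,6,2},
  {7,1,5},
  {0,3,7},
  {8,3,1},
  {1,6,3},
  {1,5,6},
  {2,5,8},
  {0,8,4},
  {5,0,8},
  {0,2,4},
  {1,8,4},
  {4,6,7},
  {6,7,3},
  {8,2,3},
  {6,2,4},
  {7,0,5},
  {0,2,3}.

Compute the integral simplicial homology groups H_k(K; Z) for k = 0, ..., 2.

H_0 = Z,  H_1 = Z ⊕ Z/2,  H_2 = 0.

Order the vertices as 0 < 1 < 2 < 3 < 4 < 5 < 6 < 7 < 8. Listing each simplex with vertices in this order, K has dimension 2 with simplices:

  0-simplices (9): [0], [1], [2], [3], [4], [5], [6], [7], [8]
  1-simplices (27): (27 of them)
  2-simplices (18): [0,2,3], [0,2,4], [0,3,7], [0,4,8], [0,5,7], [0,5,8], [1,3,6], [1,3,8], [1,4,7], [1,4,8], [1,5,6], [1,5,7], [2,3,8], [2,4,6], [2,5,6], [2,5,8], [3,6,7], [4,6,7]

so the chain groups are C_0 ≅ Z^9, C_1 ≅ Z^27, C_2 ≅ Z^18.

The boundary map ∂_1: C_1 → C_0 is given by ∂[p,q] = [q] − [p]. For instance
  ∂[0,3] = [3] − [0].
The resulting 9×27 matrix has rank 8, and its Smith normal form has invariant factors (1,1,1,1,1,1,1,1).

The boundary map ∂_2: C_2 → C_1 maps a triangle to the signed sum of its edges. For instance
  ∂[1,3,6] = [3,6] − [1,6] + [1,3],
  ∂[2,4,6] = [4,6] − [2,6] + [2,4].
The resulting 27×18 matrix has rank 18, and its Smith normal form has invariant factors (1,1,1,1,1,1,1,1,1,1,1,1,1,1,1,1,1,2).

Reading off H_k = ker ∂_k / im ∂_{k+1}:

  H_0: rank C_0 − rank ∂_1 = 9 − 8 = 1, and the invariant factors of ∂_1 are all 1, so H_0 ≅ Z.
  H_1: rank ker ∂_1 − rank ∂_2 = (27 − 8) − 18 = 1, and ∂_2 has invariant factor 2 > 1, so H_1 ≅ Z ⊕ Z/2.
  H_2: rank ker ∂_2 − rank ∂_3 = (18 − 18) − 0 = 0, and there is no ∂_3, so H_2 ≅ 0.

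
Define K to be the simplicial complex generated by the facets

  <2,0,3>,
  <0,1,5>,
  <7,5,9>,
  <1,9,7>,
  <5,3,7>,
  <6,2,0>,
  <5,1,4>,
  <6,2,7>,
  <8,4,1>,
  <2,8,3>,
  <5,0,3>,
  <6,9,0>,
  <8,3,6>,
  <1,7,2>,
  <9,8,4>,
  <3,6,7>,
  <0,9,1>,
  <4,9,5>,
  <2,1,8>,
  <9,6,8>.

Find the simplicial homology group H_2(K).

H_2 ≅ 0.

Order the vertices as 0 < 1 < 2 < 3 < 4 < 5 < 6 < 7 < 8 < 9. Listing each simplex with vertices in this order, K has dimension 2 with simplices:

  0-simplices (10): [0], [1], [2], [3], [4], [5], [6], [7], [8], [9]
  1-simplices (30): (30 of them)
  2-simplices (20): (20 of them)

Hence C_0 ≅ Z^10, C_1 ≅ Z^30, C_2 ≅ Z^20.

∂_1: C_1 → C_0 is given by ∂[p,q] = [q] − [p]. For instance
  ∂[2,8] = [8] − [2].
This gives a 10×30 integer matrix of rank 9; reducing to Smith normal form yields diagonal entries (1,1,1,1,1,1,1,1,1).

Boundary ∂_2: C_2 → C_1 maps a triangle to the signed sum of its edges. For instance
  ∂[0,2,3] = [2,3] − [0,3] + [0,2],
  ∂[0,6,9] = [6,9] − [0,9] + [0,6].
The 30×20 boundary matrix has rank 20 and Smith normal form diag(1,1,1,1,1,1,1,1,1,1,1,1,1,1,1,1,1,1,1,2).

Computing H_k = (kernel of ∂_k) / (image of ∂_{k+1}):

  H_2: rank ker ∂_2 − rank ∂_3 = (20 − 20) − 0 = 0, and there is no ∂_3, so H_2 ≅ 0.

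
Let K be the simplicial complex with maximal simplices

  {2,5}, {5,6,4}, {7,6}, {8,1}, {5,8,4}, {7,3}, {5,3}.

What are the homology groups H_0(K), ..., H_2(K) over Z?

Fix the vertex order 1 < 2 < 3 < 4 < 5 < 6 < 7 < 8 and write every simplex with vertices in increasing order. Then dim K = 2 and the simplices of K are:

  0-simplices (8): [1], [2], [3], [4], [5], [6], [7], [8]
  1-simplices (10): [1,8], [2,5], [3,5], [3,7], [4,5], [4,6], [4,8], [5,6], [5,8], [6,7]
  2-simplices (2): [4,5,6], [4,5,8]

giving chain groups C_0 ≅ Z^8, C_1 ≅ Z^10, C_2 ≅ Z^2.

The boundary map ∂_1: C_1 → C_0 is given by ∂[p,q] = [q] − [p].
The resulting 8×10 matrix has rank 7, and its Smith normal form has invariant factors (1,1,1,1,1,1,1).

Boundary ∂_2: C_2 → C_1 acts by ∂[p,q,r] = [q,r] − [p,r] + [p,q]. For instance
  ∂[4,5,8] = [5,8] − [4,8] + [4,5],
  ∂[4,5,6] = [5,6] − [4,6] + [4,5].
The 10×2 boundary matrix has rank 2 and Smith normal form diag(1,1).

From H_k ≅ ker(∂_k) / im(∂_{k+1}) we obtain:

  H_0: rank C_0 − rank ∂_1 = 8 − 7 = 1, and the invariant factors of ∂_1 are all 1, so H_0 ≅ Z.
  H_1: rank ker ∂_1 − rank ∂_2 = (10 − 7) − 2 = 1, and the invariant factors of ∂_2 are all 1, so H_1 ≅ Z.
  H_2: rank ker ∂_2 − rank ∂_3 = (2 − 2) − 0 = 0, and there is no ∂_3, so H_2 ≅ 0.

H_0 ≅ Z,  H_1 ≅ Z,  H_2 = 0.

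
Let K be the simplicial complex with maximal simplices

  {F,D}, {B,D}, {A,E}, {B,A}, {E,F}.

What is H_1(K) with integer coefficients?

H_1 = Z.

We work with the vertex ordering A < B < D < E < F. The simplices of K, each written with vertices in increasing order, are:

  0-simplices (5): A, B, D, E, F
  1-simplices (5): AB, AE, BD, DF, EF

so the chain groups are C_0 ≅ Z^5, C_1 ≅ Z^5.

Boundary ∂_1: C_1 → C_0 is given by ∂[p,q] = [q] − [p]. For instance
  ∂AB = B − A.
This gives a 5×5 integer matrix of rank 4; reducing to Smith normal form yields diagonal entries (1,1,1,1).

Now H_k = ker ∂_k / im ∂_{k+1}, so:

  H_1: rank ker ∂_1 − rank ∂_2 = (5 − 4) − 0 = 1, and there is no ∂_2, so H_1 = Z.

(K is a triangulation of the circle S^1.)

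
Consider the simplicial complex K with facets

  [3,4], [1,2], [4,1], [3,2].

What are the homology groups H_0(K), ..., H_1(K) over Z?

We work with the vertex ordering 1 < 2 < 3 < 4. The simplices of K, each written with vertices in increasing order, are:

  0-simplices (4): [1], [2], [3], [4]
  1-simplices (4): [1,2], [1,4], [2,3], [3,4]

so the chain groups are C_0 ≅ Z^4, C_1 ≅ Z^4.

Boundary ∂_1: C_1 → C_0 maps an edge to its endpoints' difference, ∂[p,q] = q − p. For instance
  ∂[1,4] = [4] − [1].
The 4×4 boundary matrix has rank 3 and Smith normal form diag(1,1,1).

Reading off H_k = ker ∂_k / im ∂_{k+1}:

  H_0: rank C_0 − rank ∂_1 = 4 − 3 = 1, and the invariant factors of ∂_1 are all 1, so H_0 ≅ Z.
  H_1: rank ker ∂_1 − rank ∂_2 = (4 − 3) − 0 = 1, and there is no ∂_2, so H_1 ≅ Z.

(K is a triangulation of the circle S^1.)

H_0 = Z,  H_1 = Z.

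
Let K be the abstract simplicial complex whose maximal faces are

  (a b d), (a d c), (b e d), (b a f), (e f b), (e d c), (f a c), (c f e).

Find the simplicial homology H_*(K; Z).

H_0 = Z,  H_1 = 0,  H_2 = Z.

Order the vertices as a < b < c < d < e < f. Listing each simplex with vertices in this order, K has dimension 2 with simplices:

  0-simplices (6): a, b, c, d, e, f
  1-simplices (12): ab, ac, ad, af, bd, be, bf, cd, ce, cf, de, ef
  2-simplices (8): abd, abf, acd, acf, bde, bef, cde, cef

so the chain groups are C_0 ≅ Z^6, C_1 ≅ Z^12, C_2 ≅ Z^8.

∂_1: C_1 → C_0 sends each edge [p,q] (with p < q) to q − p.
As a 6×12 matrix over Z this has rank 5, with invariant factors (1,1,1,1,1).

Boundary ∂_2: C_2 → C_1 sends each 2-simplex [p,q,r] to [q,r] − [p,r] + [p,q]. For instance
  ∂cef = ef − cf + ce,
  ∂acf = cf − af + ac.
As a 12×8 matrix over Z this has rank 7, with invariant factors (1,1,1,1,1,1,1).

Computing H_k = (kernel of ∂_k) / (image of ∂_{k+1}):

  H_0: rank C_0 − rank ∂_1 = 6 − 5 = 1, and the invariant factors of ∂_1 are all 1, so H_0 = Z.
  H_1: rank ker ∂_1 − rank ∂_2 = (12 − 5) − 7 = 0, and the invariant factors of ∂_2 are all 1, so H_1 = 0.
  H_2: rank ker ∂_2 − rank ∂_3 = (8 − 7) − 0 = 1, and there is no ∂_3, so H_2 = Z.

(K is a triangulation of the 2-sphere S^2.)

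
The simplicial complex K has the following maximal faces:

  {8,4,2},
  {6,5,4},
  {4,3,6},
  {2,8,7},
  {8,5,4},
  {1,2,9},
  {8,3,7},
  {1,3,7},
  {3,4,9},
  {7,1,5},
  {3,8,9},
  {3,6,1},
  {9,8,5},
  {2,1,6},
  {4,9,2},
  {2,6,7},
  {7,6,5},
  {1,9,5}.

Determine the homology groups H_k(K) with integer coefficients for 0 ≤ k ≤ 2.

Order the vertices as 1 < 2 < 3 < 4 < 5 < 6 < 7 < 8 < 9. Listing each simplex with vertices in this order, K has dimension 2 with simplices:

  0-simplices (9): [1], [2], [3], [4], [5], [6], [7], [8], [9]
  1-simplices (27): (27 of them)
  2-simplices (18): [1,2,6], [1,2,9], [1,3,6], [1,3,7], [1,5,7], [1,5,9], [2,4,8], [2,4,9], [2,6,7], [2,7,8], [3,4,6], [3,4,9], [3,7,8], [3,8,9], [4,5,6], [4,5,8], [5,6,7], [5,8,9]

so the chain groups are C_0 ≅ Z^9, C_1 ≅ Z^27, C_2 ≅ Z^18.

The boundary map ∂_1: C_1 → C_0 sends each edge [p,q] (with p < q) to q − p. For instance
  ∂[3,8] = [8] − [3].
The 9×27 boundary matrix has rank 8 and Smith normal form diag(1,1,1,1,1,1,1,1).

Boundary ∂_2: C_2 → C_1 sends each 2-simplex [p,q,r] to [q,r] − [p,r] + [p,q]. For instance
  ∂[3,8,9] = [8,9] − [3,9] + [3,8],
  ∂[1,3,6] = [3,6] − [1,6] + [1,3].
The 27×18 boundary matrix has rank 18 and Smith normal form diag(1,1,1,1,1,1,1,1,1,1,1,1,1,1,1,1,1,2).

From H_k ≅ ker(∂_k) / im(∂_{k+1}) we obtain:

  H_0: rank C_0 − rank ∂_1 = 9 − 8 = 1, and the invariant factors of ∂_1 are all 1, so H_0 = Z.
  H_1: rank ker ∂_1 − rank ∂_2 = (27 − 8) − 18 = 1, and ∂_2 has invariant factor 2 > 1, so H_1 = Z ⊕ Z/2Z.
  H_2: rank ker ∂_2 − rank ∂_3 = (18 − 18) − 0 = 0, and there is no ∂_3, so H_2 = 0.

H_0 ≅ Z,  H_1 ≅ Z ⊕ Z/2Z,  H_2 = 0.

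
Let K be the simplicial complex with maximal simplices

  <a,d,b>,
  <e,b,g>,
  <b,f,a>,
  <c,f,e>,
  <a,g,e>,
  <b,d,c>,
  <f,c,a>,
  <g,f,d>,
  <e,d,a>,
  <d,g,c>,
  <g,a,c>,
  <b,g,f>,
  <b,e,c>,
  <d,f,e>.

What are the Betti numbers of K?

Take the total order a < b < c < d < e < f < g on the vertex set. Then K (dimension 2) consists of the simplices:

  0-simplices (7): a, b, c, d, e, f, g
  1-simplices (21): ab, ac, ad, ae, af, ag, bc, bd, be, bf, bg, cd, ce, cf, cg, de, df, dg, ef, eg, fg
  2-simplices (14): abd, abf, acf, acg, ade, aeg, bcd, bce, beg, bfg, cdg, cef, def, dfg

giving chain groups C_0 ≅ Z^7, C_1 ≅ Z^21, C_2 ≅ Z^14.

Boundary ∂_1: C_1 → C_0 maps an edge to its endpoints' difference, ∂[p,q] = q − p. For instance
  ∂cg = g − c.
As a 7×21 matrix over Z this has rank 6, with invariant factors (1,1,1,1,1,1).

∂_2: C_2 → C_1 acts by ∂[p,q,r] = [q,r] − [p,r] + [p,q]. For instance
  ∂dfg = fg − dg + df,
  ∂ade = de − ae + ad.
As a 21×14 matrix over Z this has rank 13, with invariant factors (1,1,1,1,1,1,1,1,1,1,1,1,1).

Reading off H_k = ker ∂_k / im ∂_{k+1}:

  H_0: rank C_0 − rank ∂_1 = 7 − 6 = 1, and the invariant factors of ∂_1 are all 1, so H_0 = Z.
  H_1: rank ker ∂_1 − rank ∂_2 = (21 − 6) − 13 = 2, and the invariant factors of ∂_2 are all 1, so H_1 = Z^2.
  H_2: rank ker ∂_2 − rank ∂_3 = (14 − 13) − 0 = 1, and there is no ∂_3, so H_2 = Z.

Hence the Betti numbers are b_0 = 1, b_1 = 2, b_2 = 1.

b_0 = 1, b_1 = 2, b_2 = 1.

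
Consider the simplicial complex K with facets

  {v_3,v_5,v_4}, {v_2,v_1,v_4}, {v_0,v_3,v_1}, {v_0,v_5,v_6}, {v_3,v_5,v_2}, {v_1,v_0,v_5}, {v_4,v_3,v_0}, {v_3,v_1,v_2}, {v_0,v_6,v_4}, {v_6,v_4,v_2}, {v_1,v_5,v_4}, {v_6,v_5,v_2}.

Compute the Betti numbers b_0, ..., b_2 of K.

b_0 = 1, b_1 = 0, b_2 = 0.

Take the total order v_0 < v_1 < v_2 < v_3 < v_4 < v_5 < v_6 on the vertex set. Then K (dimension 2) consists of the simplices:

  0-simplices (7): [v_0], [v_1], [v_2], [v_3], [v_4], [v_5], [v_6]
  1-simplices (18): (18 of them)
  2-simplices (12): (12 of them)

giving chain groups C_0 ≅ Z^7, C_1 ≅ Z^18, C_2 ≅ Z^12.

Boundary ∂_1: C_1 → C_0 maps an edge to its endpoints' difference, ∂[p,q] = q − p.
As a 7×18 matrix over Z this has rank 6, with invariant factors (1,1,1,1,1,1).

The boundary map ∂_2: C_2 → C_1 maps a triangle to the signed sum of its edges. For instance
  ∂[v_2,v_5,v_6] = [v_5,v_6] − [v_2,v_6] + [v_2,v_5],
  ∂[v_0,v_1,v_3] = [v_1,v_3] − [v_0,v_3] + [v_0,v_1].
As a 18×12 matrix over Z this has rank 12, with invariant factors (1,1,1,1,1,1,1,1,1,1,1,2).

Computing H_k = (kernel of ∂_k) / (image of ∂_{k+1}):

  H_0: rank C_0 − rank ∂_1 = 7 − 6 = 1, and the invariant factors of ∂_1 are all 1, so H_0 ≅ Z.
  H_1: rank ker ∂_1 − rank ∂_2 = (18 − 6) − 12 = 0, and ∂_2 has invariant factor 2 > 1, so H_1 ≅ Z/2Z.
  H_2: rank ker ∂_2 − rank ∂_3 = (12 − 12) − 0 = 0, and there is no ∂_3, so H_2 ≅ 0.

Hence the Betti numbers are b_0 = 1, b_1 = 0, b_2 = 0.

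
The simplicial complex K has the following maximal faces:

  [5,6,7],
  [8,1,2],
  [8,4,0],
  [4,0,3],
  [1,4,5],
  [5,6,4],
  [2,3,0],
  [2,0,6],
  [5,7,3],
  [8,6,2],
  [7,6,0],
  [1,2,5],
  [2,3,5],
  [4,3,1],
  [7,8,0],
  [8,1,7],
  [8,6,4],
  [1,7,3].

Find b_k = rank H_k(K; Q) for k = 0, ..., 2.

b_0 = 1, b_1 = 1, b_2 = 0.

Fix the vertex order 0 < 1 < 2 < 3 < 4 < 5 < 6 < 7 < 8 and write every simplex with vertices in increasing order. Then dim K = 2 and the simplices of K are:

  0-simplices (9): [0], [1], [2], [3], [4], [5], [6], [7], [8]
  1-simplices (27): (27 of them)
  2-simplices (18): [0,2,3], [0,2,6], [0,3,4], [0,4,8], [0,6,7], [0,7,8], [1,2,5], [1,2,8], [1,3,4], [1,3,7], [1,4,5], [1,7,8], [2,3,5], [2,6,8], [3,5,7], [4,5,6], [4,6,8], [5,6,7]

Hence C_0 ≅ Z^9, C_1 ≅ Z^27, C_2 ≅ Z^18.

The boundary map ∂_1: C_1 → C_0 is given by ∂[p,q] = [q] − [p]. For instance
  ∂[7,8] = [8] − [7].
This gives a 9×27 integer matrix of rank 8; reducing to Smith normal form yields diagonal entries (1,1,1,1,1,1,1,1).

The boundary map ∂_2: C_2 → C_1 sends each 2-simplex [p,q,r] to [q,r] − [p,r] + [p,q]. For instance
  ∂[3,5,7] = [5,7] − [3,7] + [3,5],
  ∂[0,3,4] = [3,4] − [0,4] + [0,3].
The 27×18 boundary matrix has rank 18 and Smith normal form diag(1,1,1,1,1,1,1,1,1,1,1,1,1,1,1,1,1,2).

Computing H_k = (kernel of ∂_k) / (image of ∂_{k+1}):

  H_0: rank C_0 − rank ∂_1 = 9 − 8 = 1, and the invariant factors of ∂_1 are all 1, so H_0 ≅ Z.
  H_1: rank ker ∂_1 − rank ∂_2 = (27 − 8) − 18 = 1, and ∂_2 has invariant factor 2 > 1, so H_1 ≅ Z ⊕ Z/2Z.
  H_2: rank ker ∂_2 − rank ∂_3 = (18 − 18) − 0 = 0, and there is no ∂_3, so H_2 ≅ 0.

As a check, the Euler characteristic is 9 − 27 + 18 = 0, which agrees with 1 − 1 + 0 = 0.

Hence the Betti numbers are b_0 = 1, b_1 = 1, b_2 = 0.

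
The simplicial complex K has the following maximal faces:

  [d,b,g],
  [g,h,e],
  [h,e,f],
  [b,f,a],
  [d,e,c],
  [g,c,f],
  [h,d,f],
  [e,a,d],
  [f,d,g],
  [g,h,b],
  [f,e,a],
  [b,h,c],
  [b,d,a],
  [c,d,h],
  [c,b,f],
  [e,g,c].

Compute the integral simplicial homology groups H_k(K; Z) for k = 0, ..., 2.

Take the total order a < b < c < d < e < f < g < h on the vertex set. Then K (dimension 2) consists of the simplices:

  0-simplices (8): a, b, c, d, e, f, g, h
  1-simplices (24): ab, ad, ae, af, bc, bd, bf, bg, bh, cd, ce, cf, cg, ch, de, df, dg, dh, ef, eg, eh, fg, fh, gh
  2-simplices (16): abd, abf, ade, aef, bcf, bch, bdg, bgh, cde, cdh, ceg, cfg, dfg, dfh, efh, egh

Hence C_0 ≅ Z^8, C_1 ≅ Z^24, C_2 ≅ Z^16.

The boundary map ∂_1: C_1 → C_0 sends each edge [p,q] (with p < q) to q − p.
This gives a 8×24 integer matrix of rank 7; reducing to Smith normal form yields diagonal entries (1,1,1,1,1,1,1).

∂_2: C_2 → C_1 acts by ∂[p,q,r] = [q,r] − [p,r] + [p,q]. For instance
  ∂bgh = gh − bh + bg,
  ∂ceg = eg − cg + ce.
This gives a 24×16 integer matrix of rank 15; reducing to Smith normal form yields diagonal entries (1,1,1,1,1,1,1,1,1,1,1,1,1,1,1).

Computing H_k = (kernel of ∂_k) / (image of ∂_{k+1}):

  H_0: rank C_0 − rank ∂_1 = 8 − 7 = 1, and the invariant factors of ∂_1 are all 1, so H_0 ≅ Z.
  H_1: rank ker ∂_1 − rank ∂_2 = (24 − 7) − 15 = 2, and the invariant factors of ∂_2 are all 1, so H_1 ≅ Z^2.
  H_2: rank ker ∂_2 − rank ∂_3 = (16 − 15) − 0 = 1, and there is no ∂_3, so H_2 ≅ Z.

(K is a triangulation of the torus T^2.)

H_0 ≅ Z,  H_1 ≅ Z^2,  H_2 ≅ Z.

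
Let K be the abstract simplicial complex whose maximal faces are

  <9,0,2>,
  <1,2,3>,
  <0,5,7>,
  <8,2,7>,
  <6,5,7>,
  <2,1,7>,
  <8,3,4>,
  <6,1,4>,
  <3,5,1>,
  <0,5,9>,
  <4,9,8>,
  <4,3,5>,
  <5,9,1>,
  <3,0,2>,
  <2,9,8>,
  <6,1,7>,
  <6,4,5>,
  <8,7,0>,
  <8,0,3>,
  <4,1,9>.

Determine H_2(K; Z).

H_2 = 0.

K has 10 vertices, 30 edges, 20 triangles.
rank ∂_2 = 20, rank ∂_3 = 0 ⇒ b_2 = 20 − 20 − 0 = 0. So H_2 ≅ 0.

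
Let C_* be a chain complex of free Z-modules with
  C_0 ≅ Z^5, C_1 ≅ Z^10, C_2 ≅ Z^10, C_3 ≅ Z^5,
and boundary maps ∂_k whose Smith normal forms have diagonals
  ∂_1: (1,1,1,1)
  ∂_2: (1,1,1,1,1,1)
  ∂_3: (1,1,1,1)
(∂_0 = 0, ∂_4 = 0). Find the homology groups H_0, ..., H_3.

H_0 = Z,  H_1 = 0,  H_2 = 0,  H_3 = Z.

H_0: b_0 = 5 − 0 − 4 = 1; torsion from ∂_1 factors > 1: none. So H_0 = Z.
H_1: b_1 = 10 − 4 − 6 = 0; torsion from ∂_2 factors > 1: none. So H_1 = 0.
H_2: b_2 = 10 − 6 − 4 = 0; torsion from ∂_3 factors > 1: none. So H_2 = 0.
H_3: b_3 = 5 − 4 − 0 = 1; torsion from ∂_4 factors > 1: none. So H_3 = Z.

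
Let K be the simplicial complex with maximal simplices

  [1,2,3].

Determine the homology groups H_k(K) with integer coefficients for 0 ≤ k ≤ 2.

H_0 = Z,  H_1 = 0,  H_2 = 0.

We work with the vertex ordering 1 < 2 < 3. The simplices of K, each written with vertices in increasing order, are:

  0-simplices (3): [1], [2], [3]
  1-simplices (3): [1,2], [1,3], [2,3]
  2-simplices (1): [1,2,3]

Hence C_0 ≅ Z^3, C_1 ≅ Z^3, C_2 ≅ Z^1.

The boundary map ∂_1: C_1 → C_0 sends each edge [p,q] (with p < q) to q − p. For instance
  ∂[1,2] = [2] − [1].
As a 3×3 matrix over Z this has rank 2, with invariant factors (1,1).

The boundary map ∂_2: C_2 → C_1 sends each 2-simplex [p,q,r] to [q,r] − [p,r] + [p,q]. For instance
  ∂[1,2,3] = [2,3] − [1,3] + [1,2].
This gives a 3×1 integer matrix of rank 1; reducing to Smith normal form yields diagonal entries (1).

Reading off H_k = ker ∂_k / im ∂_{k+1}:

  H_0: rank C_0 − rank ∂_1 = 3 − 2 = 1, and the invariant factors of ∂_1 are all 1, so H_0 ≅ Z.
  H_1: rank ker ∂_1 − rank ∂_2 = (3 − 2) − 1 = 0, and the invariant factors of ∂_2 are all 1, so H_1 ≅ 0.
  H_2: rank ker ∂_2 − rank ∂_3 = (1 − 1) − 0 = 0, and there is no ∂_3, so H_2 ≅ 0.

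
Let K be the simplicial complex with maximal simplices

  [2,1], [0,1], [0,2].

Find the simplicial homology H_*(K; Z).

H_0 = Z,  H_1 = Z.

Order the vertices as 0 < 1 < 2. Listing each simplex with vertices in this order, K has dimension 1 with simplices:

  0-simplices (3): [0], [1], [2]
  1-simplices (3): [0,1], [0,2], [1,2]

so the chain groups are C_0 ≅ Z^3, C_1 ≅ Z^3.

∂_1: C_1 → C_0 maps an edge to its endpoints' difference, ∂[p,q] = q − p. For instance
  ∂[1,2] = [2] − [1].
This gives a 3×3 integer matrix of rank 2; reducing to Smith normal form yields diagonal entries (1,1).

Now H_k = ker ∂_k / im ∂_{k+1}, so:

  H_0: rank C_0 − rank ∂_1 = 3 − 2 = 1, and the invariant factors of ∂_1 are all 1, so H_0 ≅ Z.
  H_1: rank ker ∂_1 − rank ∂_2 = (3 − 2) − 0 = 1, and there is no ∂_2, so H_1 ≅ Z.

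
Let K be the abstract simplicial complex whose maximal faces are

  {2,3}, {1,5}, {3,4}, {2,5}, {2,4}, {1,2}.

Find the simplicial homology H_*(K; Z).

H_0 = Z,  H_1 = Z^2.

Order the vertices as 1 < 2 < 3 < 4 < 5. Listing each simplex with vertices in this order, K has dimension 1 with simplices:

  0-simplices (5): [1], [2], [3], [4], [5]
  1-simplices (6): [1,2], [1,5], [2,3], [2,4], [2,5], [3,4]

so the chain groups are C_0 ≅ Z^5, C_1 ≅ Z^6.

Boundary ∂_1: C_1 → C_0 maps an edge to its endpoints' difference, ∂[p,q] = q − p.
This gives a 5×6 integer matrix of rank 4; reducing to Smith normal form yields diagonal entries (1,1,1,1).

Reading off H_k = ker ∂_k / im ∂_{k+1}:

  H_0: rank C_0 − rank ∂_1 = 5 − 4 = 1, and the invariant factors of ∂_1 are all 1, so H_0 = Z.
  H_1: rank ker ∂_1 − rank ∂_2 = (6 − 4) − 0 = 2, and there is no ∂_2, so H_1 = Z^2.

As a check, the Euler characteristic is 5 − 6 = -1, which agrees with 1 − 2 = -1.
(K is a triangulation of a wedge of 2 circles.)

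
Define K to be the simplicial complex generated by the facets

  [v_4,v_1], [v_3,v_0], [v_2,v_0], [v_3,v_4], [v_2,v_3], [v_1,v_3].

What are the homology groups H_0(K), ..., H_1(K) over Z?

Fix the vertex order v_0 < v_1 < v_2 < v_3 < v_4 and write every simplex with vertices in increasing order. Then dim K = 1 and the simplices of K are:

  0-simplices (5): [v_0], [v_1], [v_2], [v_3], [v_4]
  1-simplices (6): [v_0,v_2], [v_0,v_3], [v_1,v_3], [v_1,v_4], [v_2,v_3], [v_3,v_4]

giving chain groups C_0 ≅ Z^5, C_1 ≅ Z^6.

Boundary ∂_1: C_1 → C_0 maps an edge to its endpoints' difference, ∂[p,q] = q − p. For instance
  ∂[v_3,v_4] = [v_4] − [v_3].
As a 5×6 matrix over Z this has rank 4, with invariant factors (1,1,1,1).

Reading off H_k = ker ∂_k / im ∂_{k+1}:

  H_0: rank C_0 − rank ∂_1 = 5 − 4 = 1, and the invariant factors of ∂_1 are all 1, so H_0 = Z.
  H_1: rank ker ∂_1 − rank ∂_2 = (6 − 4) − 0 = 2, and there is no ∂_2, so H_1 = Z^2.

H_0 ≅ Z,  H_1 ≅ Z^2.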